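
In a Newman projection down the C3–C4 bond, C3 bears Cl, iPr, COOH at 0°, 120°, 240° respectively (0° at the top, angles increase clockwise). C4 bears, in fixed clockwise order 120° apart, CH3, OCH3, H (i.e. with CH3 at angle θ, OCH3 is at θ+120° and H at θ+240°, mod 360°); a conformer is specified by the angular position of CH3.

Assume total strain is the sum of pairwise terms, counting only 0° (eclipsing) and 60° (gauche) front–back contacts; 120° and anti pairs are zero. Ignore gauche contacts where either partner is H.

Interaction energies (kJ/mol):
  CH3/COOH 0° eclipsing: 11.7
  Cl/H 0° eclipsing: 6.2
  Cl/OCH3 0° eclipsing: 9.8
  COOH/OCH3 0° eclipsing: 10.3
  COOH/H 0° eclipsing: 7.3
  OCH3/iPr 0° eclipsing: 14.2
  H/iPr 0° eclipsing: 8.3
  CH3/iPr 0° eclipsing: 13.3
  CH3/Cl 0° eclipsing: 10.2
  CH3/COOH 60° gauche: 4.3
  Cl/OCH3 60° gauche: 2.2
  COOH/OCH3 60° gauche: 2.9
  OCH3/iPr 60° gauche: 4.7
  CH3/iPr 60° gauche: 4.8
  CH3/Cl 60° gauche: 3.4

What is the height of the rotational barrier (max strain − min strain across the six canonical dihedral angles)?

CH3 at 0° (eclipsed): Cl(0°)/CH3(0°) eclipsed 10.2; iPr(120°)/OCH3(120°) eclipsed 14.2; COOH(240°)/H(240°) eclipsed 7.3 → 31.7 kJ/mol.
CH3 at 60° (staggered): Cl(0°)/CH3(60°) gauche 3.4; iPr(120°)/CH3(60°) gauche 4.8; iPr(120°)/OCH3(180°) gauche 4.7; COOH(240°)/OCH3(180°) gauche 2.9 → 15.8 kJ/mol.
CH3 at 120° (eclipsed): Cl(0°)/H(0°) eclipsed 6.2; iPr(120°)/CH3(120°) eclipsed 13.3; COOH(240°)/OCH3(240°) eclipsed 10.3 → 29.8 kJ/mol.
CH3 at 180° (staggered): Cl(0°)/OCH3(300°) gauche 2.2; iPr(120°)/CH3(180°) gauche 4.8; COOH(240°)/CH3(180°) gauche 4.3; COOH(240°)/OCH3(300°) gauche 2.9 → 14.2 kJ/mol.
CH3 at 240° (eclipsed): Cl(0°)/OCH3(0°) eclipsed 9.8; iPr(120°)/H(120°) eclipsed 8.3; COOH(240°)/CH3(240°) eclipsed 11.7 → 29.8 kJ/mol.
CH3 at 300° (staggered): Cl(0°)/CH3(300°) gauche 3.4; Cl(0°)/OCH3(60°) gauche 2.2; iPr(120°)/OCH3(60°) gauche 4.7; COOH(240°)/CH3(300°) gauche 4.3 → 14.6 kJ/mol.
Max at 0° (31.7 kJ/mol), min at 180° (14.2 kJ/mol); barrier = 17.5 kJ/mol.

17.5 kJ/mol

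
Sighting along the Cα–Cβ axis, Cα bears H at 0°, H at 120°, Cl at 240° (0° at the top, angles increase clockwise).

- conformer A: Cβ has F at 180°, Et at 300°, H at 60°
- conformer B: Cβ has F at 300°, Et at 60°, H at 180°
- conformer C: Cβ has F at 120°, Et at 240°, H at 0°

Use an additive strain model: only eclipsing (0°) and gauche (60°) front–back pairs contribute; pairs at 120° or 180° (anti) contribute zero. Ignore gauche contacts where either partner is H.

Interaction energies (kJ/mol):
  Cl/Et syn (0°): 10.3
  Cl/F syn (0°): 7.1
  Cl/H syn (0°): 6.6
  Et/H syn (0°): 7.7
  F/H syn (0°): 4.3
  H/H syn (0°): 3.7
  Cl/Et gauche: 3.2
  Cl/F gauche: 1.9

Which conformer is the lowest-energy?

B

A (staggered): Cl(240°)/F(180°) gauche 1.9; Cl(240°)/Et(300°) gauche 3.2 → 5.1 kJ/mol.
B (staggered): Cl(240°)/F(300°) gauche 1.9 → 1.9 kJ/mol.
C (eclipsed): H(0°)/H(0°) eclipsed 3.7; H(120°)/F(120°) eclipsed 4.3; Cl(240°)/Et(240°) eclipsed 10.3 → 18.3 kJ/mol.
B has the lowest total (1.9 kJ/mol).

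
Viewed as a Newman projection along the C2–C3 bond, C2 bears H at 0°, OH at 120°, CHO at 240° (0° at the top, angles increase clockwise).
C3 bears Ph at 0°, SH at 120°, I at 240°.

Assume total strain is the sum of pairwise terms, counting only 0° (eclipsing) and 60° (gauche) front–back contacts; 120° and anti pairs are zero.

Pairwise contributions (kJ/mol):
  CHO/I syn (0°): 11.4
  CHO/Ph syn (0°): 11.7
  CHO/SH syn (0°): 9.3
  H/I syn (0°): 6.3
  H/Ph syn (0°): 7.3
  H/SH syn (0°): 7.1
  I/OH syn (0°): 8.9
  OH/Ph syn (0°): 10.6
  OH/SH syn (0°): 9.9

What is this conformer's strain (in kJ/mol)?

28.6 kJ/mol

This conformer (eclipsed): H(0°)/Ph(0°) eclipsed 7.3; OH(120°)/SH(120°) eclipsed 9.9; CHO(240°)/I(240°) eclipsed 11.4 → 28.6 kJ/mol.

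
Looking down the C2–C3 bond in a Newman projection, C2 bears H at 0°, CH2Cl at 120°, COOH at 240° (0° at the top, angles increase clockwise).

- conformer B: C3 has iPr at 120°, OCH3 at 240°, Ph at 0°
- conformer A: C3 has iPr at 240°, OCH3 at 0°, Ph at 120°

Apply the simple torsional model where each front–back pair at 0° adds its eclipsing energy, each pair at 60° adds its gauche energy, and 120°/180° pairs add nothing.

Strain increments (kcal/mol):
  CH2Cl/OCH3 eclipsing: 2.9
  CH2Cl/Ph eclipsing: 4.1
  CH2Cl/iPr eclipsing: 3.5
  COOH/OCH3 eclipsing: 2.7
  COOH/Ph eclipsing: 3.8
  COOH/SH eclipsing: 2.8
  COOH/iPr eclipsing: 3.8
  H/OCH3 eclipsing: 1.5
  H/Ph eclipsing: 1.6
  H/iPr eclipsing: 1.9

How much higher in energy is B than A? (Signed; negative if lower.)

B (eclipsed): H(0°)/Ph(0°) eclipsed 1.6; CH2Cl(120°)/iPr(120°) eclipsed 3.5; COOH(240°)/OCH3(240°) eclipsed 2.7 → 7.8 kcal/mol.
A (eclipsed): H(0°)/OCH3(0°) eclipsed 1.5; CH2Cl(120°)/Ph(120°) eclipsed 4.1; COOH(240°)/iPr(240°) eclipsed 3.8 → 9.4 kcal/mol.
E(B) − E(A) = 7.8 − 9.4 = -1.6 kcal/mol.

-1.6 kcal/mol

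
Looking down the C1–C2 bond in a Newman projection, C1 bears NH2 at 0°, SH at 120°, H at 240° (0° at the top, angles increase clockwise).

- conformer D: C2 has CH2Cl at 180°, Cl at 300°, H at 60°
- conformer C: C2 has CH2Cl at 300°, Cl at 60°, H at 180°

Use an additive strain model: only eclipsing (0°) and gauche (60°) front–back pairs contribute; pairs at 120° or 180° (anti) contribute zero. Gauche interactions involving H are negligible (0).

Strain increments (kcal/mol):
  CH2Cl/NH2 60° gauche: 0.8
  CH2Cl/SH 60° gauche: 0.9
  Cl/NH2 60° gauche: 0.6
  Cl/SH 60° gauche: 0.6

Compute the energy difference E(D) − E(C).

D (staggered): NH2(0°)/Cl(300°) gauche 0.6; SH(120°)/CH2Cl(180°) gauche 0.9 → 1.5 kcal/mol.
C (staggered): NH2(0°)/CH2Cl(300°) gauche 0.8; NH2(0°)/Cl(60°) gauche 0.6; SH(120°)/Cl(60°) gauche 0.6 → 2.0 kcal/mol.
E(D) − E(C) = 1.5 − 2.0 = -0.5 kcal/mol.

-0.5 kcal/mol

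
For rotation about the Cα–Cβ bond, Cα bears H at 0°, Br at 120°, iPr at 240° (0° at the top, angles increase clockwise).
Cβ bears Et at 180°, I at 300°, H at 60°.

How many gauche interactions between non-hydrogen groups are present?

Non-H gauche pairs: Br(120°)/Et(180°); iPr(240°)/Et(180°); iPr(240°)/I(300°) — 3 interactions.

3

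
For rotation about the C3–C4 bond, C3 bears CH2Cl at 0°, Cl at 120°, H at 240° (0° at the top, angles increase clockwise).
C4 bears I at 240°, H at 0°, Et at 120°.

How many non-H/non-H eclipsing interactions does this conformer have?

Non-H eclipsing pairs: Cl(120°)/Et(120°) — 1 interaction.

1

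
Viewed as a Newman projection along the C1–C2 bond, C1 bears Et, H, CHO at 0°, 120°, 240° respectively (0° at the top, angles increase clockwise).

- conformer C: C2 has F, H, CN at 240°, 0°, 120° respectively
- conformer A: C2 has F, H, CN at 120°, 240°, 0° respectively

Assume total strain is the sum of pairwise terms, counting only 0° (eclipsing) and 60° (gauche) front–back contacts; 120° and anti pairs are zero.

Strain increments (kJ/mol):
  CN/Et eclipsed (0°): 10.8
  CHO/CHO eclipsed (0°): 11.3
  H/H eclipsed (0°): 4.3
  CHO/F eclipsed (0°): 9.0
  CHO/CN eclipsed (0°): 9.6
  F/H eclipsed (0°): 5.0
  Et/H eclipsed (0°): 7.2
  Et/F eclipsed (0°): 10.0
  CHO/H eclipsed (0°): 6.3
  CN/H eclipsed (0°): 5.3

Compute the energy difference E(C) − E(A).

C (eclipsed): Et(0°)/H(0°) eclipsed 7.2; H(120°)/CN(120°) eclipsed 5.3; CHO(240°)/F(240°) eclipsed 9.0 → 21.5 kJ/mol.
A (eclipsed): Et(0°)/CN(0°) eclipsed 10.8; H(120°)/F(120°) eclipsed 5.0; CHO(240°)/H(240°) eclipsed 6.3 → 22.1 kJ/mol.
E(C) − E(A) = 21.5 − 22.1 = -0.6 kJ/mol.

-0.6 kJ/mol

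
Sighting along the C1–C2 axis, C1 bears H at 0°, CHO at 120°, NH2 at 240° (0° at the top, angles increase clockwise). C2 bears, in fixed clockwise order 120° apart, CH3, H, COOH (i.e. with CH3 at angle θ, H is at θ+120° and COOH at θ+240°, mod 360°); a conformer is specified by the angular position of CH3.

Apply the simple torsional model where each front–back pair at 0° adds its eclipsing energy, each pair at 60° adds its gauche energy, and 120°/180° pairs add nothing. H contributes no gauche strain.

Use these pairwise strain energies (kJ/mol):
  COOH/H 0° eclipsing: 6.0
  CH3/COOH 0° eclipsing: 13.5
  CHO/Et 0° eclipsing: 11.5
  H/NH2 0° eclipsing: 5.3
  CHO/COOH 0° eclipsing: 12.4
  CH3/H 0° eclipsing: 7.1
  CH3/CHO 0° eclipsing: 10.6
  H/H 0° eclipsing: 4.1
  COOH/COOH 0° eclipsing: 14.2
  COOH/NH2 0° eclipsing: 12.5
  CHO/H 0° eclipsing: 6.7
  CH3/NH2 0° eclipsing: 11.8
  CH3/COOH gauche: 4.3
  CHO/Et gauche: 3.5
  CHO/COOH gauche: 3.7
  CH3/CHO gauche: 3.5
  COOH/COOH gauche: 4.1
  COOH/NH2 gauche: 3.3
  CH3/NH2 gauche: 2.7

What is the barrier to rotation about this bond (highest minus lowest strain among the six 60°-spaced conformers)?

21.5 kJ/mol

CH3 at 0° (eclipsed): H(0°)/CH3(0°) eclipsed 7.1; CHO(120°)/H(120°) eclipsed 6.7; NH2(240°)/COOH(240°) eclipsed 12.5 → 26.3 kJ/mol.
CH3 at 60° (staggered): CHO(120°)/CH3(60°) gauche 3.5; NH2(240°)/COOH(300°) gauche 3.3 → 6.8 kJ/mol.
CH3 at 120° (eclipsed): H(0°)/COOH(0°) eclipsed 6.0; CHO(120°)/CH3(120°) eclipsed 10.6; NH2(240°)/H(240°) eclipsed 5.3 → 21.9 kJ/mol.
CH3 at 180° (staggered): CHO(120°)/CH3(180°) gauche 3.5; CHO(120°)/COOH(60°) gauche 3.7; NH2(240°)/CH3(180°) gauche 2.7 → 9.9 kJ/mol.
CH3 at 240° (eclipsed): H(0°)/H(0°) eclipsed 4.1; CHO(120°)/COOH(120°) eclipsed 12.4; NH2(240°)/CH3(240°) eclipsed 11.8 → 28.3 kJ/mol.
CH3 at 300° (staggered): CHO(120°)/COOH(180°) gauche 3.7; NH2(240°)/CH3(300°) gauche 2.7; NH2(240°)/COOH(180°) gauche 3.3 → 9.7 kJ/mol.
Max at 240° (28.3 kJ/mol), min at 60° (6.8 kJ/mol); barrier = 21.5 kJ/mol.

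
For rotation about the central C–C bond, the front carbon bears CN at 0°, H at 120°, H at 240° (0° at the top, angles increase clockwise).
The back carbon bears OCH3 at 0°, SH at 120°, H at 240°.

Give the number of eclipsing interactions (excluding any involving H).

1

Non-H eclipsing pairs: CN(0°)/OCH3(0°) — 1 interaction.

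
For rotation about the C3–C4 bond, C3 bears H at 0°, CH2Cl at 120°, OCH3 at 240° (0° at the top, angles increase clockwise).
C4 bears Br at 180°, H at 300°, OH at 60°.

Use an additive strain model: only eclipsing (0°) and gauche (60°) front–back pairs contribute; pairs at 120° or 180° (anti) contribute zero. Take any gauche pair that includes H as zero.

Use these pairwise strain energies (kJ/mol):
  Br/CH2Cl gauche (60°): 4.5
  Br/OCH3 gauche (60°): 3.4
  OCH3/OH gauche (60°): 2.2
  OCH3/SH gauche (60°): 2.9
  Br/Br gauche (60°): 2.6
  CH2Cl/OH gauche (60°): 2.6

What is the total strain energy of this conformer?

This conformer (staggered): CH2Cl(120°)/Br(180°) gauche 4.5; CH2Cl(120°)/OH(60°) gauche 2.6; OCH3(240°)/Br(180°) gauche 3.4 → 10.5 kJ/mol.

10.5 kJ/mol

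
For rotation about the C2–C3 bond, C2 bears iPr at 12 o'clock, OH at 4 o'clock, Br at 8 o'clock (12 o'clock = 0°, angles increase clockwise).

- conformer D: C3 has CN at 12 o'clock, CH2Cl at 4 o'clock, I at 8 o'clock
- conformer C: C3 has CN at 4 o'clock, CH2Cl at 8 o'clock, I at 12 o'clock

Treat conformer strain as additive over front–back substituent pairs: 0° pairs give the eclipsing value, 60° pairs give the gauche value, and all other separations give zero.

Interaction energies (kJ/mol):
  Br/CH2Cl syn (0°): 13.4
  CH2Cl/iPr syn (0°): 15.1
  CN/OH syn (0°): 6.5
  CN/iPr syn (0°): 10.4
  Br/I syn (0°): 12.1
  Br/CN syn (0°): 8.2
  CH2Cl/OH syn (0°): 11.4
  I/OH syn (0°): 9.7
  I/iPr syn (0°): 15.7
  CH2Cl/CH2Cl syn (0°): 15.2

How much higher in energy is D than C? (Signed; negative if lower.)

-1.7 kJ/mol

D (eclipsed): iPr(0°)/CN(0°) eclipsed 10.4; OH(120°)/CH2Cl(120°) eclipsed 11.4; Br(240°)/I(240°) eclipsed 12.1 → 33.9 kJ/mol.
C (eclipsed): iPr(0°)/I(0°) eclipsed 15.7; OH(120°)/CN(120°) eclipsed 6.5; Br(240°)/CH2Cl(240°) eclipsed 13.4 → 35.6 kJ/mol.
E(D) − E(C) = 33.9 − 35.6 = -1.7 kJ/mol.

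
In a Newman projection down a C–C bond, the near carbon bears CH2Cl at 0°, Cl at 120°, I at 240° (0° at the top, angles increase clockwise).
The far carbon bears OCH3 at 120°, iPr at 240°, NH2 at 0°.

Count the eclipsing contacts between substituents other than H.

3

Non-H eclipsing pairs: CH2Cl(0°)/NH2(0°); Cl(120°)/OCH3(120°); I(240°)/iPr(240°) — 3 interactions.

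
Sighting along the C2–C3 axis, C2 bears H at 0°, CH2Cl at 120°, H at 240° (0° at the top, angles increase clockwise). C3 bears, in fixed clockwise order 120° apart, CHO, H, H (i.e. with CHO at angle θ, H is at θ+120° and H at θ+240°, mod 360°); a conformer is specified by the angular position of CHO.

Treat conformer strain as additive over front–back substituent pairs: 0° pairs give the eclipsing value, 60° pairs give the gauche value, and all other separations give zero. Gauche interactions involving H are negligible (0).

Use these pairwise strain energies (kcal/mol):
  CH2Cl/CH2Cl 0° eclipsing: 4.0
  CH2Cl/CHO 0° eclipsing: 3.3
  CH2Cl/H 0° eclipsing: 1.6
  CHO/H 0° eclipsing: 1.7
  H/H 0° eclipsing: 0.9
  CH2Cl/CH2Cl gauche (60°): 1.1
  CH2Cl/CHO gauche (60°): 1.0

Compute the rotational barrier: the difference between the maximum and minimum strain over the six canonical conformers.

5.1 kcal/mol

CHO at 0° (eclipsed): H(0°)/CHO(0°) eclipsed 1.7; CH2Cl(120°)/H(120°) eclipsed 1.6; H(240°)/H(240°) eclipsed 0.9 → 4.2 kcal/mol.
CHO at 60° (staggered): CH2Cl(120°)/CHO(60°) gauche 1.0 → 1.0 kcal/mol.
CHO at 120° (eclipsed): H(0°)/H(0°) eclipsed 0.9; CH2Cl(120°)/CHO(120°) eclipsed 3.3; H(240°)/H(240°) eclipsed 0.9 → 5.1 kcal/mol.
CHO at 180° (staggered): CH2Cl(120°)/CHO(180°) gauche 1.0 → 1.0 kcal/mol.
CHO at 240° (eclipsed): H(0°)/H(0°) eclipsed 0.9; CH2Cl(120°)/H(120°) eclipsed 1.6; H(240°)/CHO(240°) eclipsed 1.7 → 4.2 kcal/mol.
CHO at 300° (staggered): no non-H gauche contacts → 0.0 kcal/mol.
Max at 120° (5.1 kcal/mol), min at 300° (0.0 kcal/mol); barrier = 5.1 kcal/mol.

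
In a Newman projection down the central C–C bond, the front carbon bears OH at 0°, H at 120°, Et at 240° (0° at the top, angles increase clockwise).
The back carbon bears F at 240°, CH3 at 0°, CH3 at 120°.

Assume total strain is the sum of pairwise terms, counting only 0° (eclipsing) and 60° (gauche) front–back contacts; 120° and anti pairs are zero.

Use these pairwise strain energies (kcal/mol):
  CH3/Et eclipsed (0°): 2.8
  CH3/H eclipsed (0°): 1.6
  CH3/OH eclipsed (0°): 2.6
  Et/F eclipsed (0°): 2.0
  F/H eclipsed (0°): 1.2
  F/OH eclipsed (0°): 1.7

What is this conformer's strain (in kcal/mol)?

6.2 kcal/mol

This conformer (eclipsed): OH(0°)/CH3(0°) eclipsed 2.6; H(120°)/CH3(120°) eclipsed 1.6; Et(240°)/F(240°) eclipsed 2.0 → 6.2 kcal/mol.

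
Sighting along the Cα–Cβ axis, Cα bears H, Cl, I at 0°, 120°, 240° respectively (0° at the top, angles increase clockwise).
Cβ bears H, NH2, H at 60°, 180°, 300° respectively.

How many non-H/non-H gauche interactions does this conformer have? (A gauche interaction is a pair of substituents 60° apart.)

2

Non-H gauche pairs: Cl(120°)/NH2(180°); I(240°)/NH2(180°) — 2 interactions.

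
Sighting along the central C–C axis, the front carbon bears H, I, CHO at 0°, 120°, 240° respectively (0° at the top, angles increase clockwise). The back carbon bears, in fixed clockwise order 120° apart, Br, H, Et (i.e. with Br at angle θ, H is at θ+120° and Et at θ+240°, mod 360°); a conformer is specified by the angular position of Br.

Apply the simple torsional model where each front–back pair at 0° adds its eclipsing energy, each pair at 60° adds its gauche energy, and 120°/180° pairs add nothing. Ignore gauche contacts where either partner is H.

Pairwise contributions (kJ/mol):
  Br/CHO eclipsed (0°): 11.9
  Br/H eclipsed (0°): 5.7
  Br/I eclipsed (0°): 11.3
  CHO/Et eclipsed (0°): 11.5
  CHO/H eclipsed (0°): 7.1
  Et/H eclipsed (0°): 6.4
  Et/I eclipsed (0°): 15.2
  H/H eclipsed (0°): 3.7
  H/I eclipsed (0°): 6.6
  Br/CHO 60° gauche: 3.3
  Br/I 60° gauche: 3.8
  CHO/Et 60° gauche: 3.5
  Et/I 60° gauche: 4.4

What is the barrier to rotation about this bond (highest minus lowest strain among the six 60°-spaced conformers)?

Br at 0° (eclipsed): H(0°)/Br(0°) eclipsed 5.7; I(120°)/H(120°) eclipsed 6.6; CHO(240°)/Et(240°) eclipsed 11.5 → 23.8 kJ/mol.
Br at 60° (staggered): I(120°)/Br(60°) gauche 3.8; CHO(240°)/Et(300°) gauche 3.5 → 7.3 kJ/mol.
Br at 120° (eclipsed): H(0°)/Et(0°) eclipsed 6.4; I(120°)/Br(120°) eclipsed 11.3; CHO(240°)/H(240°) eclipsed 7.1 → 24.8 kJ/mol.
Br at 180° (staggered): I(120°)/Br(180°) gauche 3.8; I(120°)/Et(60°) gauche 4.4; CHO(240°)/Br(180°) gauche 3.3 → 11.5 kJ/mol.
Br at 240° (eclipsed): H(0°)/H(0°) eclipsed 3.7; I(120°)/Et(120°) eclipsed 15.2; CHO(240°)/Br(240°) eclipsed 11.9 → 30.8 kJ/mol.
Br at 300° (staggered): I(120°)/Et(180°) gauche 4.4; CHO(240°)/Br(300°) gauche 3.3; CHO(240°)/Et(180°) gauche 3.5 → 11.2 kJ/mol.
Max at 240° (30.8 kJ/mol), min at 60° (7.3 kJ/mol); barrier = 23.5 kJ/mol.

23.5 kJ/mol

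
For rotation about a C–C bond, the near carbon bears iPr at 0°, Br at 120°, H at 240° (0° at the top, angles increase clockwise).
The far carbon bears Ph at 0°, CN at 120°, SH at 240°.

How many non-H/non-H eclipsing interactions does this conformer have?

Non-H eclipsing pairs: iPr(0°)/Ph(0°); Br(120°)/CN(120°) — 2 interactions.

2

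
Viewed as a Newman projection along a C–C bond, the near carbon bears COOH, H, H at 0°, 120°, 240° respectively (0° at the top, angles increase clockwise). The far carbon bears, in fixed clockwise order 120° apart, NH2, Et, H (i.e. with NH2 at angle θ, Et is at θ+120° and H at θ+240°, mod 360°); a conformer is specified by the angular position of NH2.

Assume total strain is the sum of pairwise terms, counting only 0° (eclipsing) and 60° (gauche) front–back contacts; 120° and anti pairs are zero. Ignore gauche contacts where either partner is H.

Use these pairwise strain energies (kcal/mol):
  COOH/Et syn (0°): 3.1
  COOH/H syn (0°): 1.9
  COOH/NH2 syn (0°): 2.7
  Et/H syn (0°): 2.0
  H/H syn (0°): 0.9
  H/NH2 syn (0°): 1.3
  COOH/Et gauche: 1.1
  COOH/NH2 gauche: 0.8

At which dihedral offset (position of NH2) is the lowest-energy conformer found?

60°

NH2 at 0° is eclipsed. COOH at 0° is eclipsed with NH2 at 0° (2.7); H at 120° is eclipsed with Et at 120° (2.0); H at 240° is eclipsed with H at 240° (0.9). Total 5.6 kcal/mol.
NH2 at 60° is staggered. COOH at 0° is gauche with NH2 at 60° (0.8). Total 0.8 kcal/mol.
NH2 at 120° is eclipsed. COOH at 0° is eclipsed with H at 0° (1.9); H at 120° is eclipsed with NH2 at 120° (1.3); H at 240° is eclipsed with Et at 240° (2.0). Total 5.2 kcal/mol.
NH2 at 180° is staggered. COOH at 0° is gauche with Et at 300° (1.1). Total 1.1 kcal/mol.
NH2 at 240° is eclipsed. COOH at 0° is eclipsed with Et at 0° (3.1); H at 120° is eclipsed with H at 120° (0.9); H at 240° is eclipsed with NH2 at 240° (1.3). Total 5.3 kcal/mol.
NH2 at 300° is staggered. COOH at 0° is gauche with NH2 at 300° (0.8); COOH at 0° is gauche with Et at 60° (1.1). Total 1.9 kcal/mol.
The minimum (0.8 kcal/mol) occurs with NH2 at 60°.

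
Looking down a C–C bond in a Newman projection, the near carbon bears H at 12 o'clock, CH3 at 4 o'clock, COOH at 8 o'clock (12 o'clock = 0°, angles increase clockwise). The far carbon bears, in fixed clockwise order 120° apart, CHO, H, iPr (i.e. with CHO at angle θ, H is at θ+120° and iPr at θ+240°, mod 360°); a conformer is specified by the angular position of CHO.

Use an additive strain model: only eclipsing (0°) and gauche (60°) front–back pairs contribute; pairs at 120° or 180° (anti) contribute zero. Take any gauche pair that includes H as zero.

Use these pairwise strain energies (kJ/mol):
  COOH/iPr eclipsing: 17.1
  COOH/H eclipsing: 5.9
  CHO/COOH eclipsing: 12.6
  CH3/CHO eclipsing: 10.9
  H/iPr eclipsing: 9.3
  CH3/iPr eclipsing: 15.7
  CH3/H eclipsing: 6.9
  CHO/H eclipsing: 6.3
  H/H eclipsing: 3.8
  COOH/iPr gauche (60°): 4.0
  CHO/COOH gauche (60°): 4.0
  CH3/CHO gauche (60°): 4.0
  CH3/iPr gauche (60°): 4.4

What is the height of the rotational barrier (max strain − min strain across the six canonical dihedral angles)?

24.1 kJ/mol

CHO at 0° is eclipsed. H at 0° is eclipsed with CHO at 0° (6.3); CH3 at 120° is eclipsed with H at 120° (6.9); COOH at 240° is eclipsed with iPr at 240° (17.1). Total 30.3 kJ/mol.
CHO at 60° is staggered. CH3 at 120° is gauche with CHO at 60° (4.0); COOH at 240° is gauche with iPr at 300° (4.0). Total 8.0 kJ/mol.
CHO at 120° is eclipsed. H at 0° is eclipsed with iPr at 0° (9.3); CH3 at 120° is eclipsed with CHO at 120° (10.9); COOH at 240° is eclipsed with H at 240° (5.9). Total 26.1 kJ/mol.
CHO at 180° is staggered. CH3 at 120° is gauche with CHO at 180° (4.0); CH3 at 120° is gauche with iPr at 60° (4.4); COOH at 240° is gauche with CHO at 180° (4.0). Total 12.4 kJ/mol.
CHO at 240° is eclipsed. H at 0° is eclipsed with H at 0° (3.8); CH3 at 120° is eclipsed with iPr at 120° (15.7); COOH at 240° is eclipsed with CHO at 240° (12.6). Total 32.1 kJ/mol.
CHO at 300° is staggered. CH3 at 120° is gauche with iPr at 180° (4.4); COOH at 240° is gauche with CHO at 300° (4.0); COOH at 240° is gauche with iPr at 180° (4.0). Total 12.4 kJ/mol.
Max at 240° (32.1 kJ/mol), min at 60° (8.0 kJ/mol); barrier = 24.1 kJ/mol.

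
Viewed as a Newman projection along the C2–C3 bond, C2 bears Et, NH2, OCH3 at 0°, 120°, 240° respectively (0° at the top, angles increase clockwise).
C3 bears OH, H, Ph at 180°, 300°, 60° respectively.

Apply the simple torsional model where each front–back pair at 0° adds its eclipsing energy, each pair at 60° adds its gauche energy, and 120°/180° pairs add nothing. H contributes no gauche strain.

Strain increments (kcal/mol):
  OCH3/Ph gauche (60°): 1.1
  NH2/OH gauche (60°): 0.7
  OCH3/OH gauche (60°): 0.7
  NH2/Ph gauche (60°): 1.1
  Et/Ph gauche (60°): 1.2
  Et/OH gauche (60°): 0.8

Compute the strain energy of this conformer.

This conformer (staggered): Et–Ph gauche, NH2–OH gauche, NH2–Ph gauche, OCH3–OH gauche; 1.2 + 0.7 + 1.1 + 0.7 = 3.7 kcal/mol.

3.7 kcal/mol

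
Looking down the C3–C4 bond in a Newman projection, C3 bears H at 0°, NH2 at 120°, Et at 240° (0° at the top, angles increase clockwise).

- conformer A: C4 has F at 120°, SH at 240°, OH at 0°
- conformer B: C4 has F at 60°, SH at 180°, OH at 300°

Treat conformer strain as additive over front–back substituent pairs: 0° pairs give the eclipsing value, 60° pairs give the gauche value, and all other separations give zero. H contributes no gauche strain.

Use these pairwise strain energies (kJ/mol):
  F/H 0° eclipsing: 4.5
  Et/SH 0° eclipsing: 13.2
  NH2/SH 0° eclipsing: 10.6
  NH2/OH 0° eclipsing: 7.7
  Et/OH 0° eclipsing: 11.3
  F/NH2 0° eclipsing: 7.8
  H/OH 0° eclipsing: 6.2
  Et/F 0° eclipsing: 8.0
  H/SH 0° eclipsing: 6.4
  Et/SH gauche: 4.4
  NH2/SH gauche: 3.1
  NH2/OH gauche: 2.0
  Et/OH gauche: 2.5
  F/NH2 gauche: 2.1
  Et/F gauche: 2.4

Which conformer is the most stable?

B

A (eclipsed): H(0°)/OH(0°) eclipsed 6.2; NH2(120°)/F(120°) eclipsed 7.8; Et(240°)/SH(240°) eclipsed 13.2 → 27.2 kJ/mol.
B (staggered): NH2(120°)/F(60°) gauche 2.1; NH2(120°)/SH(180°) gauche 3.1; Et(240°)/SH(180°) gauche 4.4; Et(240°)/OH(300°) gauche 2.5 → 12.1 kJ/mol.
B has the lowest total (12.1 kJ/mol).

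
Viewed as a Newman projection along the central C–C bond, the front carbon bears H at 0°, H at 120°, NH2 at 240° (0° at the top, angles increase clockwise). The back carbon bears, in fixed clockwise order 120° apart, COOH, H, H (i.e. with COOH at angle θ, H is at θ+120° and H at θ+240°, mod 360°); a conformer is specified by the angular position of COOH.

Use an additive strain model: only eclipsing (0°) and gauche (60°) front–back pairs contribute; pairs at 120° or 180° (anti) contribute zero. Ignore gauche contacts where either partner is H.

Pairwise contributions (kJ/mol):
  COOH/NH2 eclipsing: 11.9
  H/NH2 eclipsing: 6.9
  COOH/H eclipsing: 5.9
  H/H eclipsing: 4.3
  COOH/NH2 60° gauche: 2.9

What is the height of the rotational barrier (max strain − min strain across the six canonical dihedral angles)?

20.5 kJ/mol

COOH at 0° (eclipsed): H(0°)/COOH(0°) eclipsed 5.9; H(120°)/H(120°) eclipsed 4.3; NH2(240°)/H(240°) eclipsed 6.9 → 17.1 kJ/mol.
COOH at 60° (staggered): no non-H gauche contacts → 0.0 kJ/mol.
COOH at 120° (eclipsed): H(0°)/H(0°) eclipsed 4.3; H(120°)/COOH(120°) eclipsed 5.9; NH2(240°)/H(240°) eclipsed 6.9 → 17.1 kJ/mol.
COOH at 180° (staggered): NH2(240°)/COOH(180°) gauche 2.9 → 2.9 kJ/mol.
COOH at 240° (eclipsed): H(0°)/H(0°) eclipsed 4.3; H(120°)/H(120°) eclipsed 4.3; NH2(240°)/COOH(240°) eclipsed 11.9 → 20.5 kJ/mol.
COOH at 300° (staggered): NH2(240°)/COOH(300°) gauche 2.9 → 2.9 kJ/mol.
Max at 240° (20.5 kJ/mol), min at 60° (0.0 kJ/mol); barrier = 20.5 kJ/mol.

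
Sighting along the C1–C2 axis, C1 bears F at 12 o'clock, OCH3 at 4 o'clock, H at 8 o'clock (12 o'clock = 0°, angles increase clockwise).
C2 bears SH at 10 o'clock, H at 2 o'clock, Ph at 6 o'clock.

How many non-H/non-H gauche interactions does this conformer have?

2

Non-H gauche pairs: F(0°)/SH(300°); OCH3(120°)/Ph(180°) — 2 interactions.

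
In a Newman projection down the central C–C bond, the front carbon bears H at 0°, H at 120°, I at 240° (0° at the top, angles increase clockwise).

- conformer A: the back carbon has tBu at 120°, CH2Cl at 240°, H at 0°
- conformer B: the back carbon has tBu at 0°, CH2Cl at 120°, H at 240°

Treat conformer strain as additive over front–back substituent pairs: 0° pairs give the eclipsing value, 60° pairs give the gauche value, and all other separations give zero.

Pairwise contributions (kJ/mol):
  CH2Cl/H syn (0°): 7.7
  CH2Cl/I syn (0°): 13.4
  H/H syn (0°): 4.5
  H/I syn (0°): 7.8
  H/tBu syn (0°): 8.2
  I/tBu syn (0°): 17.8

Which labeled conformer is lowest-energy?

A (eclipsed): H(0°)/H(0°) eclipsed 4.5; H(120°)/tBu(120°) eclipsed 8.2; I(240°)/CH2Cl(240°) eclipsed 13.4 → 26.1 kJ/mol.
B (eclipsed): H(0°)/tBu(0°) eclipsed 8.2; H(120°)/CH2Cl(120°) eclipsed 7.7; I(240°)/H(240°) eclipsed 7.8 → 23.7 kJ/mol.
B has the lowest total (23.7 kJ/mol).

B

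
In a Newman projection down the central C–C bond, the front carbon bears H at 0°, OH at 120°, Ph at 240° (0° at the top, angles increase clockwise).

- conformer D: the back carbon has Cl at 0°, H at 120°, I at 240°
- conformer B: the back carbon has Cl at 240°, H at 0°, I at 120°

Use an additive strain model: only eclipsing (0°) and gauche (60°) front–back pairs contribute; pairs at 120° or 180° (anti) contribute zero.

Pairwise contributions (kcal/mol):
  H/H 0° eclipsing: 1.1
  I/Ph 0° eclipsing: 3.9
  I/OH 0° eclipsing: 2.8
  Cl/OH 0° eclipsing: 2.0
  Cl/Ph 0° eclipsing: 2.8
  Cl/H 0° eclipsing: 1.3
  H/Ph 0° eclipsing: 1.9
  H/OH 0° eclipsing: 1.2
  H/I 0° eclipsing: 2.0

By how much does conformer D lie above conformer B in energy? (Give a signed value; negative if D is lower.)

D (eclipsed): H–Cl eclipsed, OH–H eclipsed, Ph–I eclipsed; 1.3 + 1.2 + 3.9 = 6.4 kcal/mol.
B (eclipsed): H–H eclipsed, OH–I eclipsed, Ph–Cl eclipsed; 1.1 + 2.8 + 2.8 = 6.7 kcal/mol.
E(D) − E(B) = 6.4 − 6.7 = -0.3 kcal/mol.

-0.3 kcal/mol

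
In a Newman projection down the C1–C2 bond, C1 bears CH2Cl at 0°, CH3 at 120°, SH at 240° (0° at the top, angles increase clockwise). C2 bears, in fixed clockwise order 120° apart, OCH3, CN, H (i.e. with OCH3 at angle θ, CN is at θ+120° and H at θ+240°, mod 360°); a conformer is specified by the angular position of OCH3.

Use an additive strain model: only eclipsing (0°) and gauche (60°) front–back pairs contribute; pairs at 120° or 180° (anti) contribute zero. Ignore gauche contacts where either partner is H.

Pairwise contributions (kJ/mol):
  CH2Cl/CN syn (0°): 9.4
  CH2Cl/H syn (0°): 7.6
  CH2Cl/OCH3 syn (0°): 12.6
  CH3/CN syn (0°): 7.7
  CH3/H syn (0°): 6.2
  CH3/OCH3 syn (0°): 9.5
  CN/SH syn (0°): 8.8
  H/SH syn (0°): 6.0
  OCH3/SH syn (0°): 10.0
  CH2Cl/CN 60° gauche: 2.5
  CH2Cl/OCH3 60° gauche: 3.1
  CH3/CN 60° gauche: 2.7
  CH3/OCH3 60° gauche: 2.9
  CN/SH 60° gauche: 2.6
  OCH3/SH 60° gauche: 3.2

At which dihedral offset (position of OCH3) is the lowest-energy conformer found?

OCH3 at 0° is eclipsed. CH2Cl at 0° is eclipsed with OCH3 at 0° (12.6); CH3 at 120° is eclipsed with CN at 120° (7.7); SH at 240° is eclipsed with H at 240° (6.0). Total 26.3 kJ/mol.
OCH3 at 60° is staggered. CH2Cl at 0° is gauche with OCH3 at 60° (3.1); CH3 at 120° is gauche with OCH3 at 60° (2.9); CH3 at 120° is gauche with CN at 180° (2.7); SH at 240° is gauche with CN at 180° (2.6). Total 11.3 kJ/mol.
OCH3 at 120° is eclipsed. CH2Cl at 0° is eclipsed with H at 0° (7.6); CH3 at 120° is eclipsed with OCH3 at 120° (9.5); SH at 240° is eclipsed with CN at 240° (8.8). Total 25.9 kJ/mol.
OCH3 at 180° is staggered. CH2Cl at 0° is gauche with CN at 300° (2.5); CH3 at 120° is gauche with OCH3 at 180° (2.9); SH at 240° is gauche with OCH3 at 180° (3.2); SH at 240° is gauche with CN at 300° (2.6). Total 11.2 kJ/mol.
OCH3 at 240° is eclipsed. CH2Cl at 0° is eclipsed with CN at 0° (9.4); CH3 at 120° is eclipsed with H at 120° (6.2); SH at 240° is eclipsed with OCH3 at 240° (10.0). Total 25.6 kJ/mol.
OCH3 at 300° is staggered. CH2Cl at 0° is gauche with OCH3 at 300° (3.1); CH2Cl at 0° is gauche with CN at 60° (2.5); CH3 at 120° is gauche with CN at 60° (2.7); SH at 240° is gauche with OCH3 at 300° (3.2). Total 11.5 kJ/mol.
The minimum (11.2 kJ/mol) occurs with OCH3 at 180°.

180°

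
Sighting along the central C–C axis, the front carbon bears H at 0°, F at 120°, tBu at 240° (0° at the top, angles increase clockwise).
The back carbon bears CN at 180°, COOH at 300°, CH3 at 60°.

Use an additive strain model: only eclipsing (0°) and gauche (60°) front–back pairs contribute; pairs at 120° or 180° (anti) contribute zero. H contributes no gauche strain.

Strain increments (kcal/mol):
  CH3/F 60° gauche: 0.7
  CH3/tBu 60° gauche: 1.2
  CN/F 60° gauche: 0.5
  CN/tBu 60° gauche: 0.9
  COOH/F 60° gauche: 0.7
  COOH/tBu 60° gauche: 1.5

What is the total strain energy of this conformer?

3.6 kcal/mol

This conformer is staggered. F at 120° is gauche with CN at 180° (0.5); F at 120° is gauche with CH3 at 60° (0.7); tBu at 240° is gauche with CN at 180° (0.9); tBu at 240° is gauche with COOH at 300° (1.5). Total 3.6 kcal/mol.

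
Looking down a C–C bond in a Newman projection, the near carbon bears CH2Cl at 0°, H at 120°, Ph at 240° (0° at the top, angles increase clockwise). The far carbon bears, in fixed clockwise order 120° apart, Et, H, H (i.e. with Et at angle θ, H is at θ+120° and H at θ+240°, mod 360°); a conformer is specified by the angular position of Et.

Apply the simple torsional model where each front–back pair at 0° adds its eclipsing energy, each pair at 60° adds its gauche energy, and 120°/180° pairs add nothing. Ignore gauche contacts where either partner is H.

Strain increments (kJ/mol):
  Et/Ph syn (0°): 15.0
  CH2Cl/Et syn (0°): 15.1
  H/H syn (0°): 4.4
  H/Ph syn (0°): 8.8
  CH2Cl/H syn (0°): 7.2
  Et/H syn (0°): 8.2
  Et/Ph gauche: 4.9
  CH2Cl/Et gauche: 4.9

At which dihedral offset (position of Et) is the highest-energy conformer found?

Et at 0° (eclipsed): CH2Cl–Et eclipsed, H–H eclipsed, Ph–H eclipsed; 15.1 + 4.4 + 8.8 = 28.3 kJ/mol.
Et at 60° (staggered): CH2Cl–Et gauche; 4.9 = 4.9 kJ/mol.
Et at 120° (eclipsed): CH2Cl–H eclipsed, H–Et eclipsed, Ph–H eclipsed; 7.2 + 8.2 + 8.8 = 24.2 kJ/mol.
Et at 180° (staggered): Ph–Et gauche; 4.9 = 4.9 kJ/mol.
Et at 240° (eclipsed): CH2Cl–H eclipsed, H–H eclipsed, Ph–Et eclipsed; 7.2 + 4.4 + 15.0 = 26.6 kJ/mol.
Et at 300° (staggered): CH2Cl–Et gauche, Ph–Et gauche; 4.9 + 4.9 = 9.8 kJ/mol.
The maximum (28.3 kJ/mol) occurs with Et at 0°.

0°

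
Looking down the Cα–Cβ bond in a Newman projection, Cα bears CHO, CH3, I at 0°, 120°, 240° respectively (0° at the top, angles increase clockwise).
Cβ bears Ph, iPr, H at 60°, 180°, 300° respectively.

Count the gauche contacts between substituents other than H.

Non-H gauche pairs: CHO(0°)/Ph(60°); CH3(120°)/Ph(60°); CH3(120°)/iPr(180°); I(240°)/iPr(180°) — 4 interactions.

4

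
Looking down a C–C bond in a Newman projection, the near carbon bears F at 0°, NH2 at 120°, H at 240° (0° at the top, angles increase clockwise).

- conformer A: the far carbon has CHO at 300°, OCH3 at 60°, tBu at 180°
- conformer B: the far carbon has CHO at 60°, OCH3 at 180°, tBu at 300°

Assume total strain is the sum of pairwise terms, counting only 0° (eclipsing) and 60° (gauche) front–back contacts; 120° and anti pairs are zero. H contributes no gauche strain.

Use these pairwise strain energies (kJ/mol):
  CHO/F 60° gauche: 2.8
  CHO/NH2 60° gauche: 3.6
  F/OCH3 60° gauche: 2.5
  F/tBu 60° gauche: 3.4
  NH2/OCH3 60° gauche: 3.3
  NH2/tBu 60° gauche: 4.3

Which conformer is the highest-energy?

B

A (staggered): F–CHO gauche, F–OCH3 gauche, NH2–OCH3 gauche, NH2–tBu gauche; 2.8 + 2.5 + 3.3 + 4.3 = 12.9 kJ/mol.
B (staggered): F–CHO gauche, F–tBu gauche, NH2–CHO gauche, NH2–OCH3 gauche; 2.8 + 3.4 + 3.6 + 3.3 = 13.1 kJ/mol.
B has the highest total (13.1 kJ/mol).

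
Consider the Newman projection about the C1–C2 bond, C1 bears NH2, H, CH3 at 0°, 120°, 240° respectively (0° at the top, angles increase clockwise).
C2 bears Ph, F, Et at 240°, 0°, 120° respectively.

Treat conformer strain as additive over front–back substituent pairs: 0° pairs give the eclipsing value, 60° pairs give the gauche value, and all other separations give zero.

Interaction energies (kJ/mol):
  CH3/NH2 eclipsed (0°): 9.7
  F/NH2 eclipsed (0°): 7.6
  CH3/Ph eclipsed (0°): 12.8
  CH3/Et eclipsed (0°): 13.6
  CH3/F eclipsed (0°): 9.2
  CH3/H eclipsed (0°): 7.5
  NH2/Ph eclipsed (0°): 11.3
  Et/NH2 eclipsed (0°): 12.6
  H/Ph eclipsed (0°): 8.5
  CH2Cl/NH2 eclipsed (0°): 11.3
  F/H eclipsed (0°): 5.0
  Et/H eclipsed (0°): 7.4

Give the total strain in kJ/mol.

27.8 kJ/mol

This conformer (eclipsed): NH2(0°)/F(0°) eclipsed 7.6; H(120°)/Et(120°) eclipsed 7.4; CH3(240°)/Ph(240°) eclipsed 12.8 → 27.8 kJ/mol.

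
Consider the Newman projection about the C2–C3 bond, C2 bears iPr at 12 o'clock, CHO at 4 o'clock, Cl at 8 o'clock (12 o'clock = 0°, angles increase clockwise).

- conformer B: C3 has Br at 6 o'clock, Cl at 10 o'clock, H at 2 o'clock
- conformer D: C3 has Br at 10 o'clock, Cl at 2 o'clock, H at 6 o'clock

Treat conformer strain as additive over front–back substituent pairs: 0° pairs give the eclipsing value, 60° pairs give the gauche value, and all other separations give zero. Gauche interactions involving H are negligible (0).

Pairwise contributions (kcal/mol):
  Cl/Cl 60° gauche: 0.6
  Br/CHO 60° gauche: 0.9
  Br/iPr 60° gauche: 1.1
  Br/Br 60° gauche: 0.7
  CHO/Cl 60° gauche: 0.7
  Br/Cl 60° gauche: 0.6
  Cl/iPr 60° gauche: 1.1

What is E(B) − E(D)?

-0.3 kcal/mol

B (staggered): iPr–Cl gauche, CHO–Br gauche, Cl–Br gauche, Cl–Cl gauche; 1.1 + 0.9 + 0.6 + 0.6 = 3.2 kcal/mol.
D (staggered): iPr–Br gauche, iPr–Cl gauche, CHO–Cl gauche, Cl–Br gauche; 1.1 + 1.1 + 0.7 + 0.6 = 3.5 kcal/mol.
E(B) − E(D) = 3.2 − 3.5 = -0.3 kcal/mol.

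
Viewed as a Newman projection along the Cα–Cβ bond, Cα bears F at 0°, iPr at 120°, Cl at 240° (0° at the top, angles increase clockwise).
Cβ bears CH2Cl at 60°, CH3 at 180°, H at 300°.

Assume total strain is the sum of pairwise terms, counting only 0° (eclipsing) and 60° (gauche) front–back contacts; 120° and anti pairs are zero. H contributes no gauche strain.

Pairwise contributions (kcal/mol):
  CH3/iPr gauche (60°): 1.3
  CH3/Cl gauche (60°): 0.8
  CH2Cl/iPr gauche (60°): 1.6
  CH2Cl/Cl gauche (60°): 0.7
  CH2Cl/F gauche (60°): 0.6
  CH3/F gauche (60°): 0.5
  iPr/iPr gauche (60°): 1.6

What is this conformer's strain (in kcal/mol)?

This conformer is staggered. F at 0° is gauche with CH2Cl at 60° (0.6); iPr at 120° is gauche with CH2Cl at 60° (1.6); iPr at 120° is gauche with CH3 at 180° (1.3); Cl at 240° is gauche with CH3 at 180° (0.8). Total 4.3 kcal/mol.

4.3 kcal/mol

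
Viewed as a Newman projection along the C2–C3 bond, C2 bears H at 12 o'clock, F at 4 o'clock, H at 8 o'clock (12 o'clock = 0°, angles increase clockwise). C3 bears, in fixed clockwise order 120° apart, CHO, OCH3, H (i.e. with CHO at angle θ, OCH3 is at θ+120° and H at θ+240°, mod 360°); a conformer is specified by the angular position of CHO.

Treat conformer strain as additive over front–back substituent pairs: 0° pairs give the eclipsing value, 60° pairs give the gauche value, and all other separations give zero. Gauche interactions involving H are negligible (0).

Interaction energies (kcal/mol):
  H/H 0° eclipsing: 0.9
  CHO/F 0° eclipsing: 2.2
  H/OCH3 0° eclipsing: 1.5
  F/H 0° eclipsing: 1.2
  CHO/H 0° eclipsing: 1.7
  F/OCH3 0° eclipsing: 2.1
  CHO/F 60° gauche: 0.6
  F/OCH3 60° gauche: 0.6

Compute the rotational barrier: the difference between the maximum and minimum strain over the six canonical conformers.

CHO at 0° is eclipsed. H at 0° is eclipsed with CHO at 0° (1.7); F at 120° is eclipsed with OCH3 at 120° (2.1); H at 240° is eclipsed with H at 240° (0.9). Total 4.7 kcal/mol.
CHO at 60° is staggered. F at 120° is gauche with CHO at 60° (0.6); F at 120° is gauche with OCH3 at 180° (0.6). Total 1.2 kcal/mol.
CHO at 120° is eclipsed. H at 0° is eclipsed with H at 0° (0.9); F at 120° is eclipsed with CHO at 120° (2.2); H at 240° is eclipsed with OCH3 at 240° (1.5). Total 4.6 kcal/mol.
CHO at 180° is staggered. F at 120° is gauche with CHO at 180° (0.6). Total 0.6 kcal/mol.
CHO at 240° is eclipsed. H at 0° is eclipsed with OCH3 at 0° (1.5); F at 120° is eclipsed with H at 120° (1.2); H at 240° is eclipsed with CHO at 240° (1.7). Total 4.4 kcal/mol.
CHO at 300° is staggered. F at 120° is gauche with OCH3 at 60° (0.6). Total 0.6 kcal/mol.
Max at 0° (4.7 kcal/mol), min at 180° (0.6 kcal/mol); barrier = 4.1 kcal/mol.

4.1 kcal/mol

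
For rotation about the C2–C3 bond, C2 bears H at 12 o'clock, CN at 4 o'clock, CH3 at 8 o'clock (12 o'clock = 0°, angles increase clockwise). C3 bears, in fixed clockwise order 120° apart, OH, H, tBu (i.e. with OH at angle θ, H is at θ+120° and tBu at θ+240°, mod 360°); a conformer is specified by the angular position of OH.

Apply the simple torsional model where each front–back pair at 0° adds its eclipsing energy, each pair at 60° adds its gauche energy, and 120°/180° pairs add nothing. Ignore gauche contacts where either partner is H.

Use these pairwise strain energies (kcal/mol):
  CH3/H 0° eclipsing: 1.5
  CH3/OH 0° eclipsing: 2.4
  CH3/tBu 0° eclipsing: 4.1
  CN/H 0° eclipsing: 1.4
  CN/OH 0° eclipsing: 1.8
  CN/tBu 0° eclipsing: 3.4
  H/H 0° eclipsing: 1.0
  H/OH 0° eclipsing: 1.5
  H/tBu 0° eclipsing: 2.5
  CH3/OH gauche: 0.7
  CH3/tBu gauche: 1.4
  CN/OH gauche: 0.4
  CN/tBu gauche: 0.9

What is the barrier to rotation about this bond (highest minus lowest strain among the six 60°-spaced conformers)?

OH at 0° (eclipsed): H–OH eclipsed, CN–H eclipsed, CH3–tBu eclipsed; 1.5 + 1.4 + 4.1 = 7.0 kcal/mol.
OH at 60° (staggered): CN–OH gauche, CH3–tBu gauche; 0.4 + 1.4 = 1.8 kcal/mol.
OH at 120° (eclipsed): H–tBu eclipsed, CN–OH eclipsed, CH3–H eclipsed; 2.5 + 1.8 + 1.5 = 5.8 kcal/mol.
OH at 180° (staggered): CN–OH gauche, CN–tBu gauche, CH3–OH gauche; 0.4 + 0.9 + 0.7 = 2.0 kcal/mol.
OH at 240° (eclipsed): H–H eclipsed, CN–tBu eclipsed, CH3–OH eclipsed; 1.0 + 3.4 + 2.4 = 6.8 kcal/mol.
OH at 300° (staggered): CN–tBu gauche, CH3–OH gauche, CH3–tBu gauche; 0.9 + 0.7 + 1.4 = 3.0 kcal/mol.
Max at 0° (7.0 kcal/mol), min at 60° (1.8 kcal/mol); barrier = 5.2 kcal/mol.

5.2 kcal/mol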